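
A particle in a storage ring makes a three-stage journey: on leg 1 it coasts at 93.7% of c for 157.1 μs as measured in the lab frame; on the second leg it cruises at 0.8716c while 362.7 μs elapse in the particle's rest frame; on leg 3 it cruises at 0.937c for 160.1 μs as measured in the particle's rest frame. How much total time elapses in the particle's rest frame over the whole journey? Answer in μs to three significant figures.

τ = 578 μs

Leg 1: β = 0.937; γ = 1/√(1 − 0.937²) = 1/√0.1220 = 2.863; τ_1 = 157.1/2.863 = 54.88 μs.
Leg 2: 362.7 μs is already measured in the particle's rest frame.
Leg 3: 160.1 μs is already measured in the particle's rest frame.
Total: 54.88 + 362.7 + 160.1 μs.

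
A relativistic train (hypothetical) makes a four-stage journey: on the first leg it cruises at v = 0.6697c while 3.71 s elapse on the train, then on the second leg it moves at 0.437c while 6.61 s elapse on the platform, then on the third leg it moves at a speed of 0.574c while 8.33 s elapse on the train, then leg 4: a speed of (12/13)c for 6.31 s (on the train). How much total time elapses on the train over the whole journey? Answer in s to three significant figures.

τ = 24.3 s

Leg 1: 3.71 s is already measured on the train.
Leg 2: γ = 1/√(1 − 0.437²) = 1/√0.8090 = 1.112; τ_2 = 6.61/1.112 = 5.945 s.
Leg 3: 8.33 s is already measured on the train.
Leg 4: 6.31 s is already measured on the train.
Total: 3.710 + 5.945 + 8.330 + 6.310 s.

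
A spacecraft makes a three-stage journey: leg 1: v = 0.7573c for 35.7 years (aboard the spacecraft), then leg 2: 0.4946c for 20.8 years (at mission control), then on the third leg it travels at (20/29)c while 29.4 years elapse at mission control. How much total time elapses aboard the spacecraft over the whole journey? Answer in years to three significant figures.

τ = 75.1 years

Leg 1: 35.7 years is already measured aboard the spacecraft.
Leg 2: γ = 1/√(1 − 0.4946²) = 1/√0.7554 = 1.151; τ_2 = 20.8/1.151 = 18.08 years.
Leg 3: γ = 1/√(1 − (20/29)²) = 29/21 ≈ 1.381; τ_3 = 29.4/1.381 = 21.29 years.
Total: 35.70 + 18.08 + 21.29 years.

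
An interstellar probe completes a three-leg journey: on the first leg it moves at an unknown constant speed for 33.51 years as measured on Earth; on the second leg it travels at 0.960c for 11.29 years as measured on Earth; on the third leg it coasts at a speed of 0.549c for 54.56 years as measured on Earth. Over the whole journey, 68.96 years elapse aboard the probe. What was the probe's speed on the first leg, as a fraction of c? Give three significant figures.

β = 0.798

Leg 1: speed unknown; τ_1 = 33.51/γ_1.
Leg 2: γ = 1/√(1 − 0.960²) = 25/7 ≈ 3.571; τ_2 = 11.29/3.571 = 3.161 years.
Leg 3: γ = 1/√(1 − 0.549²) = 1/√0.6986 = 1.196; τ_3 = 54.56/1.196 = 45.60 years.
Total proper time: τ_1 + 3.161 + 45.60 = 68.96, so τ_1 = 68.96 − 48.76 = 20.20 years.
γ_1 = 33.51/20.20 = 1.659; β = √(1 − 1/γ²) = √0.6368.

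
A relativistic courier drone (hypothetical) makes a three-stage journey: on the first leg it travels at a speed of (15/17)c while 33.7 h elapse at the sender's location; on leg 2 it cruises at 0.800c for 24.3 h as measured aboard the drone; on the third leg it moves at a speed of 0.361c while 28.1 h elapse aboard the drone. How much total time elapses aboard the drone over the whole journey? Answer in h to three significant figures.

τ = 68.3 h

Leg 1: γ = 1/√(1 − (15/17)²) = 17/8 = 2.125; τ_1 = 33.7/2.125 = 15.86 h.
Leg 2: 24.3 h is already measured aboard the drone.
Leg 3: 28.1 h is already measured aboard the drone.
Total: 15.86 + 24.30 + 28.10 h.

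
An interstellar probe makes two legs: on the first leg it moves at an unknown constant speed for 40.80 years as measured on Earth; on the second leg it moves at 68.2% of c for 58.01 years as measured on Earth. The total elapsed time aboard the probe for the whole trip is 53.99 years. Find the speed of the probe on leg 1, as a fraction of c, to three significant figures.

Leg 1: speed unknown; τ_1 = 40.80/γ_1.
Leg 2: β = 0.682; γ = 1/√(1 − 0.682²) = 1/√0.5349 = 1.367; τ_2 = 58.01/1.367 = 42.43 years.
Total proper time: τ_1 + 42.43 = 53.99, so τ_1 = 53.99 − 42.43 = 11.56 years.
γ_1 = 40.80/11.56 = 3.528; β = √(1 − 1/γ²) = √0.9197.

β = 0.959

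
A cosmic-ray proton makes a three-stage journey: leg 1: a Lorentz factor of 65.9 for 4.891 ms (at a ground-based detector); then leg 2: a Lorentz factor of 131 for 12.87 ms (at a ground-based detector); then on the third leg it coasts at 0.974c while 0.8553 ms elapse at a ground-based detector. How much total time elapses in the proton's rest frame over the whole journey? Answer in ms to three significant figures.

Leg 1: γ = 65.9; τ_1 = 4.891/65.90 = 0.07422 ms.
Leg 2: γ = 131; τ_2 = 12.87/131.0 = 0.09824 ms.
Leg 3: γ = 1/√(1 − 0.974²) = 1/√0.05132 = 4.414; τ_3 = 0.8553/4.414 = 0.1938 ms.
Total: 0.07422 + 0.09824 + 0.1938 ms.

τ = 0.366 ms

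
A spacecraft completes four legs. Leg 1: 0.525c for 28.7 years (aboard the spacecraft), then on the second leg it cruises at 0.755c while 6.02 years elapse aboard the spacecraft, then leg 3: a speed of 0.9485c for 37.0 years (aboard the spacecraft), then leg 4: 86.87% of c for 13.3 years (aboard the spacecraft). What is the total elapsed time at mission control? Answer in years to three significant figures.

Δt = 187 years

Leg 1: γ = 1/√(1 − 0.525²) = 1/√0.7244 = 1.175; Δt_1 = 1.175 × 28.7 = 33.72 years.
Leg 2: γ = 1/√(1 − 0.755²) = 1/√0.4300 = 1.525; Δt_2 = 1.525 × 6.02 = 9.181 years.
Leg 3: γ = 1/√(1 − 0.9485²) = 1/√0.1003 = 3.157; Δt_3 = 3.157 × 37.0 = 116.8 years.
Leg 4: β = 0.8687; γ = 1/√(1 − 0.8687²) = 1/√0.2454 = 2.019; Δt_4 = 2.019 × 13.3 = 26.85 years.
Total: 33.72 + 9.181 + 116.8 + 26.85 years.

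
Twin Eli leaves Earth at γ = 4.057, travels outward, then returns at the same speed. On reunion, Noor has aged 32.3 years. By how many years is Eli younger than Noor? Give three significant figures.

Δt − τ = 24.3 years

γ = 4.057
Eli's elapsed proper time: τ = 32.3/4.057 = 7.962 years.
Age gap = Δt − τ = 32.3 − 7.962 years.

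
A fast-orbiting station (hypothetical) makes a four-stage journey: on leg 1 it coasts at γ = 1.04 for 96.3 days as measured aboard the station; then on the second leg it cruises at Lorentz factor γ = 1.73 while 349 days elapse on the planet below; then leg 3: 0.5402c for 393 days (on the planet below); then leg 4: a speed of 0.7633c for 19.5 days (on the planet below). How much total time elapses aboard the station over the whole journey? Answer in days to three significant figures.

Leg 1: 96.3 days is already measured aboard the station.
Leg 2: γ = 1.73; τ_2 = 349/1.730 = 201.7 days.
Leg 3: γ = 1/√(1 − 0.5402²) = 1/√0.7082 = 1.188; τ_3 = 393/1.188 = 330.7 days.
Leg 4: γ = 1/√(1 − 0.7633²) = 1/√0.4174 = 1.548; τ_4 = 19.5/1.548 = 12.60 days.
Total: 96.30 + 201.7 + 330.7 + 12.60 days.

τ = 641 days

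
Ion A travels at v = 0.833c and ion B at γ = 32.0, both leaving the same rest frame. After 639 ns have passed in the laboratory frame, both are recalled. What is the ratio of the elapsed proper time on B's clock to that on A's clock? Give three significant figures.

τ_B/τ_A = 0.0565

A: γ = 1/√(1 − 0.833²) = 1/√0.3061 = 1.807. B: γ = 32.0.
τ_A/τ_B = γ_B/γ_A = 32.00/1.807 = 17.70, so τ_B/τ_A = 0.05648.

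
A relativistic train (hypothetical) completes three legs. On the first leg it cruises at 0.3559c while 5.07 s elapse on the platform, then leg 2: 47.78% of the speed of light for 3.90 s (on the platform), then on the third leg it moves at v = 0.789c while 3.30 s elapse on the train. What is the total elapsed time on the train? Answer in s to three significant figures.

τ = 11.5 s

Leg 1: γ = 1/√(1 − 0.3559²) = 1/√0.8733 = 1.070; τ_1 = 5.07/1.070 = 4.738 s.
Leg 2: β = 0.4778; γ = 1/√(1 − 0.4778²) = 1/√0.7717 = 1.138; τ_2 = 3.90/1.138 = 3.426 s.
Leg 3: 3.30 s is already measured on the train.
Total: 4.738 + 3.426 + 3.300 s.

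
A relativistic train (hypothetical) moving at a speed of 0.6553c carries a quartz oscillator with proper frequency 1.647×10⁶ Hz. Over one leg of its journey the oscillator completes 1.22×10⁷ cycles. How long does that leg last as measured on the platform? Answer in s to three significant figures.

γ = 1/√(1 − 0.6553²) = 1/√0.5706 = 1.324
Proper time for N cycles: τ = N/f = 1.22×10⁷/(1.647×10⁶) = 7.407×10⁰ s = 7.407 s.
Lab-frame duration Δt = γτ = 1.324 × 7.407 = 9.806 s.

Δt = 9.81 s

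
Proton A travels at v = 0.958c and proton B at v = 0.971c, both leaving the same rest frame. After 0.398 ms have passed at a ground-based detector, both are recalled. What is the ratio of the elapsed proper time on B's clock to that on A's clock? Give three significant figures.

A: γ = 1/√(1 − 0.958²) = 1/√0.08224 = 3.487. B: γ = 1/√(1 − 0.971²) = 1/√0.05716 = 4.183.
τ_A/τ_B = γ_B/γ_A = 4.183/3.487 = 1.199, so τ_B/τ_A = 0.8337.

τ_B/τ_A = 0.834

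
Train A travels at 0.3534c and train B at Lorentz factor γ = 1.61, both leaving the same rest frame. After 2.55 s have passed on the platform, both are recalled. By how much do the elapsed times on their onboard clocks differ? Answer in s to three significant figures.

A: γ = 1/√(1 − 0.3534²) = 1/√0.8751 = 1.069; τ_A = 2.55/1.069 = 2.385 s.
B: γ = 1.61; τ_B = 2.55/1.610 = 1.584 s.

|τ_A − τ_B| = 0.802 s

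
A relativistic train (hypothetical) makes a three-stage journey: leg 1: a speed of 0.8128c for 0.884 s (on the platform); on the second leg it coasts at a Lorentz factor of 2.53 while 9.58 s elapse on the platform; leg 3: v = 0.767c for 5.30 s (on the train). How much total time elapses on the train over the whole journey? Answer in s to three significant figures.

τ = 9.60 s

Leg 1: γ = 1/√(1 − 0.8128²) = 1/√0.3394 = 1.717; τ_1 = 0.884/1.717 = 0.5150 s.
Leg 2: γ = 2.53; τ_2 = 9.58/2.530 = 3.787 s.
Leg 3: 5.30 s is already measured on the train.
Total: 0.5150 + 3.787 + 5.300 s.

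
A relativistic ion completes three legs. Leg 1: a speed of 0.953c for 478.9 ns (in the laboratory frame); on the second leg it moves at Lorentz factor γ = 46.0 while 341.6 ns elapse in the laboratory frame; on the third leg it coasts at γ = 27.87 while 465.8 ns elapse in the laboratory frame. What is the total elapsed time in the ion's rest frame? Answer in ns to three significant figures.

Leg 1: γ = 1/√(1 − 0.953²) = 1/√0.09179 = 3.301; τ_1 = 478.9/3.301 = 145.1 ns.
Leg 2: γ = 46.0; τ_2 = 341.6/46.00 = 7.426 ns.
Leg 3: γ = 27.87; τ_3 = 465.8/27.87 = 16.71 ns.
Total: 145.1 + 7.426 + 16.71 ns.

τ = 169 ns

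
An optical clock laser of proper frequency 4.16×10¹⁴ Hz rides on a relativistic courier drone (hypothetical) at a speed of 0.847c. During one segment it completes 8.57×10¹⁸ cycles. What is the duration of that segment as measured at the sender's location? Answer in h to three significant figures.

Δt = 10.8 h

γ = 1/√(1 − 0.847²) = 1/√0.2826 = 1.881
Proper time for N cycles: τ = N/f = 8.57×10¹⁸/(4.16×10¹⁴) = 2.060×10⁴ s = 5.722 h.
Lab-frame duration Δt = γτ = 1.881 × 5.722 = 10.76 h.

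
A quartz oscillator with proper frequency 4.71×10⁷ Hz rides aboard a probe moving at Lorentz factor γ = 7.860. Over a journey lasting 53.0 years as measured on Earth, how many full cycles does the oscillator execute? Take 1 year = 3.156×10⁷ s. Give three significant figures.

γ = 7.860
The oscillator's own cycle count is N = f × τ where τ is the proper time aboard the probe. τ = Δt/γ = 53.0/7.860 = 6.743 years = 2.128×10⁸ s.
N = 4.71×10⁷ × 2.128×10⁸ = 1.002×10¹⁶.

N = 1.00×10¹⁶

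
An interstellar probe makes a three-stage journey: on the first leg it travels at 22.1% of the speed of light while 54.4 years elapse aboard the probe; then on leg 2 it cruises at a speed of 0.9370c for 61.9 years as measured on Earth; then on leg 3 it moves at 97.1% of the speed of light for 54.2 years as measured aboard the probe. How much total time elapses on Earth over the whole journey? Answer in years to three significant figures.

Δt = 344 years

Leg 1: β = 0.221; γ = 1/√(1 − 0.221²) = 1/√0.9512 = 1.025; Δt_1 = 1.025 × 54.4 = 55.78 years.
Leg 2: 61.9 years is already measured on Earth.
Leg 3: β = 0.971; γ = 1/√(1 − 0.971²) = 1/√0.05716 = 4.183; Δt_3 = 4.183 × 54.2 = 226.7 years.
Total: 55.78 + 61.90 + 226.7 years.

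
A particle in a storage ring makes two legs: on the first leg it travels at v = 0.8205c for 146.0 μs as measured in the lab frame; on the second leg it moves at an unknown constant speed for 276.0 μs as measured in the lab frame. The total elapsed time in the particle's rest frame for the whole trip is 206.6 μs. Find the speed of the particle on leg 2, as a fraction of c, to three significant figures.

β = 0.895

Leg 1: γ = 1/√(1 − 0.8205²) = 1/√0.3268 = 1.749; τ_1 = 146.0/1.749 = 83.46 μs.
Leg 2: speed unknown; τ_2 = 276.0/γ_2.
Total proper time: 83.46 + τ_2 = 206.6, so τ_2 = 206.6 − 83.46 = 123.1 μs.
γ_2 = 276.0/123.1 = 2.241; β = √(1 − 1/γ²) = √0.8009.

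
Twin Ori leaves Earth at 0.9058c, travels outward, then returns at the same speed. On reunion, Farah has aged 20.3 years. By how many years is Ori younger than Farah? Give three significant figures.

γ = 1/√(1 − 0.9058²) = 1/√0.1795 = 2.360
Ori's elapsed proper time: τ = 20.3/2.360 = 8.601 years.
Age gap = Δt − τ = 20.3 − 8.601 years.

Δt − τ = 11.7 years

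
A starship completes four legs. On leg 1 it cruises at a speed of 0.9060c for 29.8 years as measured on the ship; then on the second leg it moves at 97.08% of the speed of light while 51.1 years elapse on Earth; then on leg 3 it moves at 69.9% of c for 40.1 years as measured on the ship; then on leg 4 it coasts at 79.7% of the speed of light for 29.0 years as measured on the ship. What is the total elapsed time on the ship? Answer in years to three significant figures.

τ = 111 years

Leg 1: 29.8 years is already measured on the ship.
Leg 2: β = 0.9708; γ = 1/√(1 − 0.9708²) = 1/√0.05755 = 4.169; τ_2 = 51.1/4.169 = 12.26 years.
Leg 3: 40.1 years is already measured on the ship.
Leg 4: 29.0 years is already measured on the ship.
Total: 29.80 + 12.26 + 40.10 + 29.00 years.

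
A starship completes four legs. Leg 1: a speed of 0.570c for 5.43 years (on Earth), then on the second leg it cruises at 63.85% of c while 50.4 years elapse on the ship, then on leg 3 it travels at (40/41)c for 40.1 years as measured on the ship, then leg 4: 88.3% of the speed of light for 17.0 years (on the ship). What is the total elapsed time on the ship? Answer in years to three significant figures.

Leg 1: γ = 1/√(1 − 0.570²) = 1/√0.6751 = 1.217; τ_1 = 5.43/1.217 = 4.462 years.
Leg 2: 50.4 years is already measured on the ship.
Leg 3: 40.1 years is already measured on the ship.
Leg 4: 17.0 years is already measured on the ship.
Total: 4.462 + 50.40 + 40.10 + 17.00 years.

τ = 112 years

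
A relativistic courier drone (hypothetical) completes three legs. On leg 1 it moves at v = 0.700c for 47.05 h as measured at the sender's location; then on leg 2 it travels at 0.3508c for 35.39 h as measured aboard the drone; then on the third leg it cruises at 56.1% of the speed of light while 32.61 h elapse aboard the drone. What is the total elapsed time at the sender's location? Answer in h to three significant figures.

Leg 1: 47.05 h is already measured at the sender's location.
Leg 2: γ = 1/√(1 − 0.3508²) = 1/√0.8769 = 1.068; Δt_2 = 1.068 × 35.39 = 37.79 h.
Leg 3: β = 0.561; γ = 1/√(1 − 0.561²) = 1/√0.6853 = 1.208; Δt_3 = 1.208 × 32.61 = 39.39 h.
Total: 47.05 + 37.79 + 39.39 h.

Δt = 124 h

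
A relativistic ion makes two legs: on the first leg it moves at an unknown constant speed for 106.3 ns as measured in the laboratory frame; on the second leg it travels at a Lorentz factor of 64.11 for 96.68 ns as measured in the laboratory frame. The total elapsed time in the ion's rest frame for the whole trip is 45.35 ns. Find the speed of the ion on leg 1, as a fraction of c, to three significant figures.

β = 0.911

Leg 1: speed unknown; τ_1 = 106.3/γ_1.
Leg 2: γ = 64.11; τ_2 = 96.68/64.11 = 1.508 ns.
Total proper time: τ_1 + 1.508 = 45.35, so τ_1 = 45.35 − 1.508 = 43.84 ns.
γ_1 = 106.3/43.84 = 2.425; β = √(1 − 1/γ²) = √0.8299.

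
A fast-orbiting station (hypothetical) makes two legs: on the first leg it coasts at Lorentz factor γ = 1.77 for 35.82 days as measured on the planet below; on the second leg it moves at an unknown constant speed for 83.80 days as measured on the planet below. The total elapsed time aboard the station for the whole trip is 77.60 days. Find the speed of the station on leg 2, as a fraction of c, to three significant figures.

Leg 1: γ = 1.77; τ_1 = 35.82/1.770 = 20.24 days.
Leg 2: speed unknown; τ_2 = 83.80/γ_2.
Total proper time: 20.24 + τ_2 = 77.60, so τ_2 = 77.60 − 20.24 = 57.36 days.
γ_2 = 83.80/57.36 = 1.461; β = √(1 − 1/γ²) = √0.5314.

β = 0.729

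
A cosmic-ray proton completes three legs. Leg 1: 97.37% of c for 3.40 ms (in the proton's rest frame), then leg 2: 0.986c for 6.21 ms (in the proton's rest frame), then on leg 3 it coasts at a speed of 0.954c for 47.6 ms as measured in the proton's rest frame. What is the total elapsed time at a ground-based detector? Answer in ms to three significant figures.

Leg 1: β = 0.9737; γ = 1/√(1 − 0.9737²) = 1/√0.05191 = 4.389; Δt_1 = 4.389 × 3.40 = 14.92 ms.
Leg 2: γ = 1/√(1 − 0.986²) = 1/√0.02780 = 5.997; Δt_2 = 5.997 × 6.21 = 37.24 ms.
Leg 3: γ = 1/√(1 − 0.954²) = 1/√0.08988 = 3.335; Δt_3 = 3.335 × 47.6 = 158.8 ms.
Total: 14.92 + 37.24 + 158.8 ms.

Δt = 211 ms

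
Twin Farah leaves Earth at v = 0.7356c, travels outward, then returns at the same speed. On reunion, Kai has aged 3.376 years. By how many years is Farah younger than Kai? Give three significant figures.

Δt − τ = 1.09 years

γ = 1/√(1 − 0.7356²) = 1/√0.4589 = 1.476
Farah's elapsed proper time: τ = 3.376/1.476 = 2.287 years.
Age gap = Δt − τ = 3.376 − 2.287 years.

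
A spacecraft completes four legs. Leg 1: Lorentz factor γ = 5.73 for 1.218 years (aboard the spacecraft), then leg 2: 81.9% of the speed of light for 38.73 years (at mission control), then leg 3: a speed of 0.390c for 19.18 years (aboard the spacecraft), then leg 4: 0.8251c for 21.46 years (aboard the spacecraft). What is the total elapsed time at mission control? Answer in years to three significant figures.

Leg 1: γ = 5.73; Δt_1 = 5.730 × 1.218 = 6.979 years.
Leg 2: 38.73 years is already measured at mission control.
Leg 3: γ = 1/√(1 − 0.390²) = 1/√0.8479 = 1.086; Δt_3 = 1.086 × 19.18 = 20.83 years.
Leg 4: γ = 1/√(1 − 0.8251²) = 1/√0.3192 = 1.770; Δt_4 = 1.770 × 21.46 = 37.98 years.
Total: 6.979 + 38.73 + 20.83 + 37.98 years.

Δt = 105 years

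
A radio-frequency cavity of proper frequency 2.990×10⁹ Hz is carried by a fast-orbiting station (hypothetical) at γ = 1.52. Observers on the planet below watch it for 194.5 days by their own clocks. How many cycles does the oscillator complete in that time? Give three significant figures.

γ = 1.52
During 194.5 days of lab time, the oscillator's proper time advances by τ = Δt/γ = 194.5/1.520 = 128.0 days = 1.106×10⁷ s.
N = f × τ = 2.990×10⁹ × 1.106×10⁷ = 3.306×10¹⁶.

N = 3.31×10¹⁶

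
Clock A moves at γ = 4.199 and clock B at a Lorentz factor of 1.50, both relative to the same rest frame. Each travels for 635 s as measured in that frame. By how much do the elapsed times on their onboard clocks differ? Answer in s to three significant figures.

|τ_A − τ_B| = 272 s

A: γ = 4.199; τ_A = 635/4.199 = 151.2 s.
B: γ = 1.50; τ_B = 635/1.500 = 423.3 s.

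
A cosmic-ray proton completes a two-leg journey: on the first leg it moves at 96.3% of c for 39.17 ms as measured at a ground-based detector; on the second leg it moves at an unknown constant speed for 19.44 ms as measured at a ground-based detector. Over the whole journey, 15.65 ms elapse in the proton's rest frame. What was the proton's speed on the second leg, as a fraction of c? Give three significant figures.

β = 0.965

Leg 1: β = 0.963; γ = 1/√(1 − 0.963²) = 1/√0.07263 = 3.711; τ_1 = 39.17/3.711 = 10.56 ms.
Leg 2: speed unknown; τ_2 = 19.44/γ_2.
Total proper time: 10.56 + τ_2 = 15.65, so τ_2 = 15.65 − 10.56 = 5.094 ms.
γ_2 = 19.44/5.094 = 3.817; β = √(1 − 1/γ²) = √0.9313.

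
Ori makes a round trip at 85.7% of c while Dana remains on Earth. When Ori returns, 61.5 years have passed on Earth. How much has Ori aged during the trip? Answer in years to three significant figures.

τ = 31.7 years

β = 0.857; γ = 1/√(1 − 0.857²) = 1/√0.2656 = 1.941
Ori's clock measures proper time along the trip: τ = Δt/γ = 61.5/1.941 years.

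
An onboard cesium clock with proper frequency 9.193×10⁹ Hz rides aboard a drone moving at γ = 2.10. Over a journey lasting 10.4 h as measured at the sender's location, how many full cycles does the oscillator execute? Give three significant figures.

γ = 2.10
The oscillator's own cycle count is N = f × τ where τ is the proper time aboard the drone. τ = Δt/γ = 10.4/2.100 = 4.952 h = 1.783×10⁴ s.
N = 9.193×10⁹ × 1.783×10⁴ = 1.639×10¹⁴.

N = 1.64×10¹⁴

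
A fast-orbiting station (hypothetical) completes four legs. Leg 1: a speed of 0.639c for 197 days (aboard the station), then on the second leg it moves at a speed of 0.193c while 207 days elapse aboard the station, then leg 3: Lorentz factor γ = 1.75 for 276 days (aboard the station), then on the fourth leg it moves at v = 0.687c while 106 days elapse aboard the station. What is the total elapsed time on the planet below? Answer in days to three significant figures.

Leg 1: γ = 1/√(1 − 0.639²) = 1/√0.5917 = 1.300; Δt_1 = 1.300 × 197 = 256.1 days.
Leg 2: γ = 1/√(1 − 0.193²) = 1/√0.9628 = 1.019; Δt_2 = 1.019 × 207 = 211.0 days.
Leg 3: γ = 1.75; Δt_3 = 1.750 × 276 = 483.0 days.
Leg 4: γ = 1/√(1 − 0.687²) = 1/√0.5280 = 1.376; Δt_4 = 1.376 × 106 = 145.9 days.
Total: 256.1 + 211.0 + 483.0 + 145.9 days.

Δt = 1100 days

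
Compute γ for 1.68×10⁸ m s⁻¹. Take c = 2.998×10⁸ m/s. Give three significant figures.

β = 1.68×10⁸/2.998×10⁸ = 0.5604; γ = 1/√(1 − 0.5604²) = 1.207

γ = 1.21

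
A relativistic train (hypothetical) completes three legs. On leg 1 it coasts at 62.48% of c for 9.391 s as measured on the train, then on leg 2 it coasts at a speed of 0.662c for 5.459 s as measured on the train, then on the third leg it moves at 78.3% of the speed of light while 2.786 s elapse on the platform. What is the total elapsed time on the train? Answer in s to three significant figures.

Leg 1: 9.391 s is already measured on the train.
Leg 2: 5.459 s is already measured on the train.
Leg 3: β = 0.783; γ = 1/√(1 − 0.783²) = 1/√0.3869 = 1.608; τ_3 = 2.786/1.608 = 1.733 s.
Total: 9.391 + 5.459 + 1.733 s.

τ = 16.6 s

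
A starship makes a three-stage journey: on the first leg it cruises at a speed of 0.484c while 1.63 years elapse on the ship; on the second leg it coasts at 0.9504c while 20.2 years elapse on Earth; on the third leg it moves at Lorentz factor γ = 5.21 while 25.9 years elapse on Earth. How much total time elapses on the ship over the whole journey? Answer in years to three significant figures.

Leg 1: 1.63 years is already measured on the ship.
Leg 2: γ = 1/√(1 − 0.9504²) = 1/√0.09674 = 3.215; τ_2 = 20.2/3.215 = 6.283 years.
Leg 3: γ = 5.21; τ_3 = 25.9/5.210 = 4.971 years.
Total: 1.630 + 6.283 + 4.971 years.

τ = 12.9 years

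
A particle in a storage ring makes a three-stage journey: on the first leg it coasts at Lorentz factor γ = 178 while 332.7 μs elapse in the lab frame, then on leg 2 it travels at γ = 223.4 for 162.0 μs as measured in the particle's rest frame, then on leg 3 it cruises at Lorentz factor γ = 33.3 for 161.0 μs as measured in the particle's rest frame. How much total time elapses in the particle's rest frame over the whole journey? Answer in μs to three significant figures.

τ = 325 μs

Leg 1: γ = 178; τ_1 = 332.7/178.0 = 1.869 μs.
Leg 2: 162.0 μs is already measured in the particle's rest frame.
Leg 3: 161.0 μs is already measured in the particle's rest frame.
Total: 1.869 + 162.0 + 161.0 μs.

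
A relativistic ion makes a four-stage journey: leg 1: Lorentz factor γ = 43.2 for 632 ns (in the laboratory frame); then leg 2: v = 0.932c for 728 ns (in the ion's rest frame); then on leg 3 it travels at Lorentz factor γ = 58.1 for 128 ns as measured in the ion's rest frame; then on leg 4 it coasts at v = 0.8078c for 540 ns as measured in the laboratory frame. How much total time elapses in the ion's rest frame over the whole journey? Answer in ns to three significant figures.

τ = 1190 ns

Leg 1: γ = 43.2; τ_1 = 632/43.20 = 14.63 ns.
Leg 2: 728 ns is already measured in the ion's rest frame.
Leg 3: 128 ns is already measured in the ion's rest frame.
Leg 4: γ = 1/√(1 − 0.8078²) = 1/√0.3475 = 1.696; τ_4 = 540/1.696 = 318.3 ns.
Total: 14.63 + 728.0 + 128.0 + 318.3 ns.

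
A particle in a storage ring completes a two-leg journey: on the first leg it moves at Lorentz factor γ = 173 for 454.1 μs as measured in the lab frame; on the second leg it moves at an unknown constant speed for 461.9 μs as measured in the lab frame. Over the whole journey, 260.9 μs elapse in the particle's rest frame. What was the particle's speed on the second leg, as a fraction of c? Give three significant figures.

β = 0.829

Leg 1: γ = 173; τ_1 = 454.1/173.0 = 2.625 μs.
Leg 2: speed unknown; τ_2 = 461.9/γ_2.
Total proper time: 2.625 + τ_2 = 260.9, so τ_2 = 260.9 − 2.625 = 258.3 μs.
γ_2 = 461.9/258.3 = 1.788; β = √(1 − 1/γ²) = √0.6873.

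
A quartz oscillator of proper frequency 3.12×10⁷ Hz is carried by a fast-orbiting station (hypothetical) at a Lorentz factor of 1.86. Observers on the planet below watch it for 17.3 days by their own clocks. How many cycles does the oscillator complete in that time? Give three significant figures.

N = 2.51×10¹³

γ = 1.86
During 17.3 days of lab time, the oscillator's proper time advances by τ = Δt/γ = 17.3/1.860 = 9.301 days = 8.036×10⁵ s.
N = f × τ = 3.12×10⁷ × 8.036×10⁵ = 2.507×10¹³.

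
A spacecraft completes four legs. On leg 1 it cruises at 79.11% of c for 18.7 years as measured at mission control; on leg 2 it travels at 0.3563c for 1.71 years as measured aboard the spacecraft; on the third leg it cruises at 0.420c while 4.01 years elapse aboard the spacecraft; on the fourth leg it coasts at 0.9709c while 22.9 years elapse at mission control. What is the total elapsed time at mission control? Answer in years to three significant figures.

Leg 1: 18.7 years is already measured at mission control.
Leg 2: γ = 1/√(1 − 0.3563²) = 1/√0.8731 = 1.070; Δt_2 = 1.070 × 1.71 = 1.830 years.
Leg 3: γ = 1/√(1 − 0.420²) = 1/√0.8236 = 1.102; Δt_3 = 1.102 × 4.01 = 4.419 years.
Leg 4: 22.9 years is already measured at mission control.
Total: 18.70 + 1.830 + 4.419 + 22.90 years.

Δt = 47.8 years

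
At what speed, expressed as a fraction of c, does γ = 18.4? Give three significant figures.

β = 0.999

β = √(1 − 1/γ²) = √(1 − 1/18.4²) = √(1 − 0.002954) = √0.9970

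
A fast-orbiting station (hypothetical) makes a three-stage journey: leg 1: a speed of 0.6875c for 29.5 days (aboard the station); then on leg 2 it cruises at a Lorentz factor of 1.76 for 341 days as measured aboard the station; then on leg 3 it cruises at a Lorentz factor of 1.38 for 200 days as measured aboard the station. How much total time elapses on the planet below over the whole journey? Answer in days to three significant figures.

Δt = 917 days

Leg 1: γ = 1/√(1 − 0.6875²) = 1/√0.5273 = 1.377; Δt_1 = 1.377 × 29.5 = 40.62 days.
Leg 2: γ = 1.76; Δt_2 = 1.760 × 341 = 600.2 days.
Leg 3: γ = 1.38; Δt_3 = 1.380 × 200 = 276.0 days.
Total: 40.62 + 600.2 + 276.0 days.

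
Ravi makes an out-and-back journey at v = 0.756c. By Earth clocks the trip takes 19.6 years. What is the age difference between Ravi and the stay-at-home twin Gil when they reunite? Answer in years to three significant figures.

Δt − τ = 6.77 years

γ = 1/√(1 − 0.756²) = 1/√0.4285 = 1.528
Ravi's elapsed proper time: τ = 19.6/1.528 = 12.83 years.
Age gap = Δt − τ = 19.6 − 12.83 years.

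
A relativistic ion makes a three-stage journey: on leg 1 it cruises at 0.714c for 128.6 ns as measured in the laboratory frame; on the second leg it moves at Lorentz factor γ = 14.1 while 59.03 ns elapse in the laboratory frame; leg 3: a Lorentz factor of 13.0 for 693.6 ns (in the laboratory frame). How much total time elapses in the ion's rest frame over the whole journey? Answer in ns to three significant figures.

Leg 1: γ = 1/√(1 − 0.714²) = 1/√0.4902 = 1.428; τ_1 = 128.6/1.428 = 90.04 ns.
Leg 2: γ = 14.1; τ_2 = 59.03/14.10 = 4.187 ns.
Leg 3: γ = 13.0; τ_3 = 693.6/13.00 = 53.35 ns.
Total: 90.04 + 4.187 + 53.35 ns.

τ = 148 ns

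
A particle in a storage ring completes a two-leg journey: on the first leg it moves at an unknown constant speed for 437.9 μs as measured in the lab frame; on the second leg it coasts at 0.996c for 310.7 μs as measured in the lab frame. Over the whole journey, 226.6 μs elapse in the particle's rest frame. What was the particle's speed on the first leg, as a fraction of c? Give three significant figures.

Leg 1: speed unknown; τ_1 = 437.9/γ_1.
Leg 2: γ = 1/√(1 − 0.996²) = 1/√0.007984 = 11.19; τ_2 = 310.7/11.19 = 27.76 μs.
Total proper time: τ_1 + 27.76 = 226.6, so τ_1 = 226.6 − 27.76 = 198.8 μs.
γ_1 = 437.9/198.8 = 2.202; β = √(1 − 1/γ²) = √0.7938.

β = 0.891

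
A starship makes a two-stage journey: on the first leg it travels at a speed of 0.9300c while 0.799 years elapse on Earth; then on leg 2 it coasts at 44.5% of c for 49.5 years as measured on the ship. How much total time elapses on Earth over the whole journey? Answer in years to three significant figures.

Leg 1: 0.799 years is already measured on Earth.
Leg 2: β = 0.445; γ = 1/√(1 − 0.445²) = 1/√0.8020 = 1.117; Δt_2 = 1.117 × 49.5 = 55.27 years.
Total: 0.7990 + 55.27 years.

Δt = 56.1 years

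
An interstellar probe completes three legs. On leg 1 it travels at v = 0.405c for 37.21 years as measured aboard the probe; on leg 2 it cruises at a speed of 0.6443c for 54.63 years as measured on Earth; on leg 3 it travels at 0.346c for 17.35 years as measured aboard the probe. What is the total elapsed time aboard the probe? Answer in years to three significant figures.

Leg 1: 37.21 years is already measured aboard the probe.
Leg 2: γ = 1/√(1 − 0.6443²) = 1/√0.5849 = 1.308; τ_2 = 54.63/1.308 = 41.78 years.
Leg 3: 17.35 years is already measured aboard the probe.
Total: 37.21 + 41.78 + 17.35 years.

τ = 96.3 years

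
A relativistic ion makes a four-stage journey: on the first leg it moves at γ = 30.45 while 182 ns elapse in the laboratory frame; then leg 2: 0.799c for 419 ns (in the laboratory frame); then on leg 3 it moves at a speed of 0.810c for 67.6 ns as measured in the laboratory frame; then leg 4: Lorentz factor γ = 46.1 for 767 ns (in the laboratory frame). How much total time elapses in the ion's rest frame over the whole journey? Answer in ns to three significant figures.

τ = 314 ns

Leg 1: γ = 30.45; τ_1 = 182/30.45 = 5.977 ns.
Leg 2: γ = 1/√(1 − 0.799²) = 1/√0.3616 = 1.663; τ_2 = 419/1.663 = 252.0 ns.
Leg 3: γ = 1/√(1 − 0.810²) = 1/√0.3439 = 1.705; τ_3 = 67.6/1.705 = 39.64 ns.
Leg 4: γ = 46.1; τ_4 = 767/46.10 = 16.64 ns.
Total: 5.977 + 252.0 + 39.64 + 16.64 ns.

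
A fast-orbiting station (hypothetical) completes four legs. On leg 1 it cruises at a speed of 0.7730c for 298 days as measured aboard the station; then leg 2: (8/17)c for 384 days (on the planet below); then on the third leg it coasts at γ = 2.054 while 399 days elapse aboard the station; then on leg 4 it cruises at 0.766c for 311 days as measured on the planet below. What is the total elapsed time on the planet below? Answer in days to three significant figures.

Δt = 1980 days

Leg 1: γ = 1/√(1 − 0.7730²) = 1/√0.4025 = 1.576; Δt_1 = 1.576 × 298 = 469.7 days.
Leg 2: 384 days is already measured on the planet below.
Leg 3: γ = 2.054; Δt_3 = 2.054 × 399 = 819.5 days.
Leg 4: 311 days is already measured on the planet below.
Total: 469.7 + 384.0 + 819.5 + 311.0 days.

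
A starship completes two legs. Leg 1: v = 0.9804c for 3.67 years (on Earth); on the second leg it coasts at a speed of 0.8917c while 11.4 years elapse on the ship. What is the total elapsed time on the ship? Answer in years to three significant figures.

Leg 1: γ = 1/√(1 − 0.9804²) = 1/√0.03882 = 5.076; τ_1 = 3.67/5.076 = 0.7231 years.
Leg 2: 11.4 years is already measured on the ship.
Total: 0.7231 + 11.40 years.

τ = 12.1 years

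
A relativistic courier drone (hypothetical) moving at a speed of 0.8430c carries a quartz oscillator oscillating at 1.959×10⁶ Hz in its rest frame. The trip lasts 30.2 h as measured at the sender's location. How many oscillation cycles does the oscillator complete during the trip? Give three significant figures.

γ = 1/√(1 − 0.8430²) = 1/√0.2894 = 1.859
The oscillator's own cycle count is N = f × τ where τ is the proper time aboard the drone. τ = Δt/γ = 30.2/1.859 = 16.24 h = 5.848×10⁴ s.
N = 1.959×10⁶ × 5.848×10⁴ = 1.146×10¹¹.

N = 1.15×10¹¹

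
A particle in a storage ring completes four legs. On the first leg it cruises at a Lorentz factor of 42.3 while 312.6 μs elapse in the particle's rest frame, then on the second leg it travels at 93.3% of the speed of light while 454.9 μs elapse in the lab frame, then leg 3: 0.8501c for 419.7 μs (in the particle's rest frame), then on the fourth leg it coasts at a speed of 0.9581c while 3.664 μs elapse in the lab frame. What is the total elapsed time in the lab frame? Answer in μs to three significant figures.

Δt = 1.45×10⁴ μs

Leg 1: γ = 42.3; Δt_1 = 42.30 × 312.6 = 1.322×10⁴ μs.
Leg 2: 454.9 μs is already measured in the lab frame.
Leg 3: γ = 1/√(1 − 0.8501²) = 1/√0.2773 = 1.899; Δt_3 = 1.899 × 419.7 = 797.0 μs.
Leg 4: 3.664 μs is already measured in the lab frame.
Total: 1.322×10⁴ + 454.9 + 797.0 + 3.664 μs.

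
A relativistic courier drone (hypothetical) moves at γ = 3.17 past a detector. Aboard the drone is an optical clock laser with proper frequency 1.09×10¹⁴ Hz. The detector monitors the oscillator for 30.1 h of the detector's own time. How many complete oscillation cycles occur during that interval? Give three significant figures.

N = 3.73×10¹⁸

γ = 3.17
During 30.1 h of lab time, the oscillator's proper time advances by τ = Δt/γ = 30.1/3.170 = 9.495 h = 3.418×10⁴ s.
N = f × τ = 1.09×10¹⁴ × 3.418×10⁴ = 3.726×10¹⁸.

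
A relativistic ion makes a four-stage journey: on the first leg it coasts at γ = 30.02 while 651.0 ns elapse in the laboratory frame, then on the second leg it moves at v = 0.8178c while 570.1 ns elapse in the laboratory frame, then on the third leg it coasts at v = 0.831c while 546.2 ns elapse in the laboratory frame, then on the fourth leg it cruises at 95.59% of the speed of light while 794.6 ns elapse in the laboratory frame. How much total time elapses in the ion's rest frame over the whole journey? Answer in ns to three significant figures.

Leg 1: γ = 30.02; τ_1 = 651.0/30.02 = 21.69 ns.
Leg 2: γ = 1/√(1 − 0.8178²) = 1/√0.3312 = 1.738; τ_2 = 570.1/1.738 = 328.1 ns.
Leg 3: γ = 1/√(1 − 0.831²) = 1/√0.3094 = 1.798; τ_3 = 546.2/1.798 = 303.8 ns.
Leg 4: β = 0.9559; γ = 1/√(1 − 0.9559²) = 1/√0.08626 = 3.405; τ_4 = 794.6/3.405 = 233.4 ns.
Total: 21.69 + 328.1 + 303.8 + 233.4 ns.

τ = 887 ns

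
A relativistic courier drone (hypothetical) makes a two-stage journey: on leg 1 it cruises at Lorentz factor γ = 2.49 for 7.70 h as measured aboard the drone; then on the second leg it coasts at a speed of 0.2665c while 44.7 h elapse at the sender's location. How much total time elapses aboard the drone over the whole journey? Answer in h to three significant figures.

Leg 1: 7.70 h is already measured aboard the drone.
Leg 2: γ = 1/√(1 − 0.2665²) = 1/√0.9290 = 1.038; τ_2 = 44.7/1.038 = 43.08 h.
Total: 7.700 + 43.08 h.

τ = 50.8 h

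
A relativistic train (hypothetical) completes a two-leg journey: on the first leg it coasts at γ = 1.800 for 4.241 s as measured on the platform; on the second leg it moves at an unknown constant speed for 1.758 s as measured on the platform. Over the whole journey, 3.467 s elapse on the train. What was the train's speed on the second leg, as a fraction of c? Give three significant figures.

Leg 1: γ = 1.800; τ_1 = 4.241/1.800 = 2.356 s.
Leg 2: speed unknown; τ_2 = 1.758/γ_2.
Total proper time: 2.356 + τ_2 = 3.467, so τ_2 = 3.467 − 2.356 = 1.111 s.
γ_2 = 1.758/1.111 = 1.583; β = √(1 − 1/γ²) = √0.6007.

β = 0.775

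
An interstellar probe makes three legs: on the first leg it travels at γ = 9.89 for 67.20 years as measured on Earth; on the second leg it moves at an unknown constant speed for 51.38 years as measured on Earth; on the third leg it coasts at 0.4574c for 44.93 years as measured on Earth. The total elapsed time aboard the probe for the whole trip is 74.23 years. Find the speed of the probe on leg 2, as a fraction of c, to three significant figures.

β = 0.845

Leg 1: γ = 9.89; τ_1 = 67.20/9.890 = 6.795 years.
Leg 2: speed unknown; τ_2 = 51.38/γ_2.
Leg 3: γ = 1/√(1 − 0.4574²) = 1/√0.7908 = 1.125; τ_3 = 44.93/1.125 = 39.95 years.
Total proper time: 6.795 + τ_2 + 39.95 = 74.23, so τ_2 = 74.23 − 46.75 = 27.48 years.
γ_2 = 51.38/27.48 = 1.870; β = √(1 − 1/γ²) = √0.7139.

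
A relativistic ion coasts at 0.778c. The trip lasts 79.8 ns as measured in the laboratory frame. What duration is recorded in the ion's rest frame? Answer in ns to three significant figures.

γ = 1/√(1 − 0.778²) = 1/√0.3947 = 1.592
The interval measured in the laboratory frame is the dilated one; the clock in the ion's rest frame measures the proper time τ = Δt/γ = 79.8/1.592 ns.

τ = 50.1 ns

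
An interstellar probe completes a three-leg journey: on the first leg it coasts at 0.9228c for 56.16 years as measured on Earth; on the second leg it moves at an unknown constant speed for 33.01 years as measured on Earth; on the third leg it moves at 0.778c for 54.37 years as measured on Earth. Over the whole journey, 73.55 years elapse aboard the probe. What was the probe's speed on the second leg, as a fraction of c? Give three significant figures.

Leg 1: γ = 1/√(1 − 0.9228²) = 1/√0.1484 = 2.596; τ_1 = 56.16/2.596 = 21.64 years.
Leg 2: speed unknown; τ_2 = 33.01/γ_2.
Leg 3: γ = 1/√(1 − 0.778²) = 1/√0.3947 = 1.592; τ_3 = 54.37/1.592 = 34.16 years.
Total proper time: 21.64 + τ_2 + 34.16 = 73.55, so τ_2 = 73.55 − 55.80 = 17.75 years.
γ_2 = 33.01/17.75 = 1.859; β = √(1 − 1/γ²) = √0.7107.

β = 0.843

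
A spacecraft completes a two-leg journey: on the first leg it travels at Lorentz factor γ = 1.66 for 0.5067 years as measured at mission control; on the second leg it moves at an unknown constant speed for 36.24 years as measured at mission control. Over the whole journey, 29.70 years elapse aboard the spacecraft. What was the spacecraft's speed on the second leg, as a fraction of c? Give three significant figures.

β = 0.585

Leg 1: γ = 1.66; τ_1 = 0.5067/1.660 = 0.3052 years.
Leg 2: speed unknown; τ_2 = 36.24/γ_2.
Total proper time: 0.3052 + τ_2 = 29.70, so τ_2 = 29.70 − 0.3052 = 29.39 years.
γ_2 = 36.24/29.39 = 1.233; β = √(1 − 1/γ²) = √0.3421.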